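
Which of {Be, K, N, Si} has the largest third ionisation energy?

Be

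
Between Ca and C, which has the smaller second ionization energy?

Ca

After 1 electron has been removed, what remains? Ca⁺ still has 1 valence electron; C⁺ still has 3 valence electrons.
All are still removing valence electrons, so compare the +1 ions as you would atoms: IE_2 generally rises across a period (higher Z_eff) and falls down a group (larger shell), subject to the usual subshell exceptions.
Valence configurations: Ca⁺ [Ar]4s¹, C⁺ [He]2s²2p¹.
Approximate IE_2 values (kJ/mol): Ca 1145, C 2353.
Hence IE_2: Ca < C.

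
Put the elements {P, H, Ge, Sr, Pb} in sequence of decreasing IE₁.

H > P > Ge > Pb > Sr

H is in period 1, group 1; P is in period 3, group 15; Ge is in period 4, group 14; Sr is in period 5, group 2; Pb is in period 6, group 14.
IE₁ increases left→right with effective nuclear charge and decreases top→bottom as the valence shell moves farther out.
These span different periods and groups, so the two trends combine.
Pb > Sr: period and group pull opposite ways; the across-period shift dominates (716 vs 550 kJ/mol).
Ge > Pb: Ge sits above Pb in group 14, so the down-group effect alone puts Ge higher.
P > Ge: relative to Ge, both the across-period and down-group shifts push P's first ionization energy up.
H > P: period and group pull opposite ways; the down-group shift dominates (1312 vs 1012 kJ/mol).
Tabulated first ionization energy (kJ/mol): H 1312, P 1012, Ge 762, Sr 550, Pb 716.
So from highest to lowest: H > P > Ge > Pb > Sr.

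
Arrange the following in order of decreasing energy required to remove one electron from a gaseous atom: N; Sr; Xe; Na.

N > Xe > Sr > Na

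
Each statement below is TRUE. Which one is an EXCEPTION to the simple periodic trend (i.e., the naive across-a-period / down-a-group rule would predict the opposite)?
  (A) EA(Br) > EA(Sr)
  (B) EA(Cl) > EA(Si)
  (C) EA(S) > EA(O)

The general trend: electron affinity increases across a period and decreases down a group.
(A) Br (period 4, group 17) vs Sr (period 5, group 2): the stated order agrees with the simple trend.
(B) Cl (period 3, group 17) vs Si (period 3, group 14): the stated order agrees with the simple trend.
(C) S (period 3, group 16) vs O (period 2, group 16): the stated order contradicts the simple trend.
The exception is (C): the compact 2p subshell of O repels the added electron more than S's larger 3p does.

(C)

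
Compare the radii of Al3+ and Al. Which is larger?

Forming Al3+ removes 3 electrons from Al. Fewer electrons for the same nuclear charge means less shielding and a higher Z_eff on the remaining electrons, and for main-group metals the entire outer shell is lost.
A cation is smaller than its parent atom: Al3+ < Al.

Al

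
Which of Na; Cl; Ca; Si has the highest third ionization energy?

Na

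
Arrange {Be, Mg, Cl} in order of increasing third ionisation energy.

Cl < Mg < Be

IE_3 is the cost of taking one more electron from the +2 cation: Be²⁺ is the bare [He] core; Mg²⁺ is the bare [Ne] core; Cl²⁺ still has 5 valence electrons.
Pulling an electron out of a noble-gas core costs far more than removing a remaining valence electron, so Mg and Be sit at the high end of IE_3.
The numbers (kJ/mol): Be 14849, Mg 7733, Cl 3822.
Putting it together, IE_3: Cl < Mg < Be.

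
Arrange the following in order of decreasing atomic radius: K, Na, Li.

K, Na, Li

Li is in period 2, group 1; Na is in period 3, group 1; K is in period 4, group 1.
Atomic radius shrinks across a period as nuclear charge pulls the same shell inward, and grows down a group as new shells are added.
All are in group 1, so atomic radius increases down the group.
So from largest to smallest: K > Na > Li.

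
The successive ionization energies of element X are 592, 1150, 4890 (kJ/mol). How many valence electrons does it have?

2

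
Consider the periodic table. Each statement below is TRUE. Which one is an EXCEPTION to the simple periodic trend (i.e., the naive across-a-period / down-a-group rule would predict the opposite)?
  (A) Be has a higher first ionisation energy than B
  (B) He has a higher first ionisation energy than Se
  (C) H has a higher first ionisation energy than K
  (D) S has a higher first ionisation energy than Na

The general trend: first ionisation energy increases across a period and decreases down a group.
(A) Be (period 2, group 2) vs B (period 2, group 13): the stated order contradicts the simple trend.
(B) He (period 1, group 18) vs Se (period 4, group 16): the stated order agrees with the simple trend.
(C) H (period 1, group 1) vs K (period 4, group 1): the stated order agrees with the simple trend.
(D) S (period 3, group 16) vs Na (period 3, group 1): the stated order agrees with the simple trend.
The exception is (A): removing B's lone 2p electron is easier than breaking Be's filled 2s².

(A)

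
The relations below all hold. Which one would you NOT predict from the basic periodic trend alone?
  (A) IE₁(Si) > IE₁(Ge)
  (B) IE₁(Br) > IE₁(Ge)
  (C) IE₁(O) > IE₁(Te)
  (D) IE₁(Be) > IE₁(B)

The general trend: first ionisation energy increases across a period and decreases down a group.
(A) Si (period 3, group 14) vs Ge (period 4, group 14): the stated order agrees with the simple trend.
(B) Br (period 4, group 17) vs Ge (period 4, group 14): the stated order agrees with the simple trend.
(C) O (period 2, group 16) vs Te (period 5, group 16): the stated order agrees with the simple trend.
(D) Be (period 2, group 2) vs B (period 2, group 13): the stated order contradicts the simple trend.
The exception is (D): removing B's lone 2p electron is easier than breaking Be's filled 2s².

(D)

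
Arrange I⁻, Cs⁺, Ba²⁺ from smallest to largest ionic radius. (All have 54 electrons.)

Ba²⁺ < Cs⁺ < I⁻

All of these have 54 electrons, so size is governed by nuclear charge alone: the more protons, the stronger the pull on the same electron cloud, and the smaller the ion.
Nuclear charges: Ba²⁺ (Z=56), Cs⁺ (Z=55), I⁻ (Z=53).
Smallest to largest: Ba²⁺ < Cs⁺ < I⁻.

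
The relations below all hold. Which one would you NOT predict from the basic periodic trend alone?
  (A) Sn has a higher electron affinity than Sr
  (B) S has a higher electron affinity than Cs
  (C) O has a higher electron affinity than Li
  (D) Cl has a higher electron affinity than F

The general trend: electron affinity increases across a period and decreases down a group.
(A) Sn (period 5, group 14) vs Sr (period 5, group 2): the stated order agrees with the simple trend.
(B) S (period 3, group 16) vs Cs (period 6, group 1): the stated order agrees with the simple trend.
(C) O (period 2, group 16) vs Li (period 2, group 1): the stated order agrees with the simple trend.
(D) Cl (period 3, group 17) vs F (period 2, group 17): the stated order contradicts the simple trend.
The exception is (D): F's small 2p subshell makes the incoming electron feel strong e⁻–e⁻ repulsion, so Cl actually releases more energy on gaining an electron.

(D)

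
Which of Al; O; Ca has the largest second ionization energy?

O

IE_2 is the cost of taking one more electron from the +1 cation: Al⁺ still has 2 valence electrons; O⁺ still has 5 valence electrons; Ca⁺ still has 1 valence electron.
All are still removing valence electrons, so compare the +1 ions as you would atoms: IE_2 generally rises across a period (higher Z_eff) and falls down a group (larger shell), subject to the usual subshell exceptions.
Valence configurations: Al⁺ [Ne]3s², O⁺ [He]2s²2p³, Ca⁺ [Ar]4s¹.
Approximate IE_2 values (kJ/mol): Al 1817, O 3388, Ca 1145.
Hence IE_2: Ca < Al < O.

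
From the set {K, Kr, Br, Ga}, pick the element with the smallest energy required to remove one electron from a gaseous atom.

K is in period 4, group 1; Ga is in period 4, group 13; Br is in period 4, group 17; Kr is in period 4, group 18.
IE₁ increases left→right with effective nuclear charge and decreases top→bottom as the valence shell moves farther out.
All lie in period 4, so first ionization energy increases left to right.
The smallest energy required to remove one electron from a gaseous atom among these belongs to K.

K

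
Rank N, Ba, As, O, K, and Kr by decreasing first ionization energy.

N is in period 2, group 15; O is in period 2, group 16; K is in period 4, group 1; As is in period 4, group 15; Kr is in period 4, group 18; Ba is in period 6, group 2.
Removing the outermost electron gets harder across a period and easier down a group.
These span different periods and groups, so the two trends combine.
Ba > K: period and group pull opposite ways; the across-period shift dominates (503 vs 419 kJ/mol).
As > Ba: both effects reinforce here, so As is clearly the higher of the two.
O > As: both effects reinforce here, so O is clearly the higher of the two.
Kr > O: period and group pull opposite ways; the across-period shift dominates (1351 vs 1314 kJ/mol).
N > Kr: the two effects oppose for this pair; the down-group effect wins (1402 vs 1351 kJ/mol).
Note the exception: N has a higher first ionization energy than O, contrary to the simple trend — pairing an electron in O's 2p⁴ costs repulsion energy, so O ionizes more easily than half-filled N (2p³).
For reference (kJ/mol): N 1402, O 1314, K 419, As 947, Kr 1351, Ba 503.
So from highest to lowest: N > Kr > O > As > Ba > K.

N > Kr > O > As > Ba > K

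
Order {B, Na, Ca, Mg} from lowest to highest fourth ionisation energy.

Ca < Na < Mg < B

IE_4 is the cost of taking one more electron from the +3 cation: B³⁺ is the bare [He] core; Na³⁺ is already 2 electrons into the core; Ca³⁺ is already 1 electron into the core; Mg³⁺ is already 1 electron into the core.
All of these are removing an electron from a noble-gas core or deeper; the smaller core (lower principal quantum number) is held far more tightly, and within a period the higher nuclear charge binds the same core more tightly.
The numbers (kJ/mol): B 25026, Na 9543, Ca 6491, Mg 10543.
Hence IE_4: Ca < Na < Mg < B.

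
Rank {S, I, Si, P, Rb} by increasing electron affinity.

Rb < P < Si < S < I

Si is in period 3, group 14; P is in period 3, group 15; S is in period 3, group 16; Rb is in period 5, group 1; I is in period 5, group 17.
Electron affinity generally becomes more exothermic across a period toward the halogens and less exothermic down a group.
These span different periods and groups, so the two trends combine.
P > Rb: relative to Rb, both the across-period and down-group shifts push P's electron affinity up.
Si > P: this pair runs against the simple trend — see the exception note.
S > Si: both are in period 3; the period trend gives S the larger value.
I > S: period and group pull opposite ways; the across-period shift dominates (295 vs 200 kJ/mol).
Note the exception: Si has a higher electron affinity than P, contrary to the simple trend — adding an electron to P's half-filled 3p³ is unfavourable, so Si (3p²) has the more exothermic EA.
Tabulated electron affinity (kJ/mol): Si 134, P 72, S 200, Rb 47, I 295.
So from lowest to highest: Rb < P < Si < S < I.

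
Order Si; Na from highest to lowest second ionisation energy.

Na > Si

Consider each +1 ion: Si⁺ still has 3 valence electrons; Na⁺ is the bare [Ne] core.
Core electrons are held far more tightly than valence electrons, so Na tops the IE_2 order.
The numbers (kJ/mol): Si 1577, Na 4562.
Putting it together, IE_2: Si < Na.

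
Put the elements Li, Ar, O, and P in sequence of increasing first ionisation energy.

Li is in period 2, group 1; O is in period 2, group 16; P is in period 3, group 15; Ar is in period 3, group 18.
Removing the outermost electron gets harder across a period and easier down a group.
Here both period and group differ, so the two effects have to be weighed against each other.
P > Li: period and group pull opposite ways; the across-period shift dominates (1012 vs 520 kJ/mol).
O > P: relative to P, both the across-period and down-group shifts push O's first ionization energy up.
Ar > O: period and group pull opposite ways; the across-period shift dominates (1521 vs 1314 kJ/mol).
Approximate values (kJ/mol): Li 520, O 1314, P 1012, Ar 1521.
So from lowest to highest: Li < P < O < Ar.

Li < P < O < Ar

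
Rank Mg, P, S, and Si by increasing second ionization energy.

The second ionization energy removes an electron from the +1 ion. For each element: Mg⁺ still has 1 valence electron; P⁺ still has 4 valence electrons; S⁺ still has 5 valence electrons; Si⁺ still has 3 valence electrons.
All are still removing valence electrons, so compare the +1 ions as you would atoms: IE_2 generally rises across a period (higher Z_eff) and falls down a group (larger shell), subject to the usual subshell exceptions.
Valence configurations: Mg⁺ [Ne]3s¹, P⁺ [Ne]3s²3p², S⁺ [Ne]3s²3p³, Si⁺ [Ne]3s²3p¹.
Approximate IE_2 values (kJ/mol): Mg 1451, P 1907, S 2252, Si 1577.
Putting it together, IE_2: Mg < Si < P < S.

Mg < Si < P < S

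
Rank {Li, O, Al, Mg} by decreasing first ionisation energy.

O > Mg > Al > Li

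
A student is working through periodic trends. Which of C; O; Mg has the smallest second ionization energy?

Mg

IE_2 is the cost of taking one more electron from the +1 cation: C⁺ still has 3 valence electrons; O⁺ still has 5 valence electrons; Mg⁺ still has 1 valence electron.
All are still removing valence electrons, so compare the +1 ions as you would atoms: IE_2 generally rises across a period (higher Z_eff) and falls down a group (larger shell), subject to the usual subshell exceptions.
Valence configurations: C⁺ [He]2s²2p¹, O⁺ [He]2s²2p³, Mg⁺ [Ne]3s¹.
Approximate IE_2 values (kJ/mol): C 2353, O 3388, Mg 1451.
Putting it together, IE_2: Mg < C < O.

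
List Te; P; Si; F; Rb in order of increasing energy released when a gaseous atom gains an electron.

Rb, P, Si, Te, F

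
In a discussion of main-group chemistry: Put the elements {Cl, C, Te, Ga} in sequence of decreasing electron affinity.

Cl > Te > C > Ga

Atoms with high Z_eff and room in the valence shell (especially the halogens) have the most exothermic electron affinities.
Here both period and group differ, so the two effects have to be weighed against each other.
C > Ga: relative to Ga, both the across-period and down-group shifts push C's electron affinity up.
Te > C: the two effects oppose for this pair; the across-period effect wins (190 vs 122 kJ/mol).
Cl > Te: both effects reinforce here, so Cl is clearly the higher of the two.
Tabulated electron affinity (kJ/mol): C 122, Cl 349, Ga 29, Te 190.
So from highest to lowest: Cl > Te > C > Ga.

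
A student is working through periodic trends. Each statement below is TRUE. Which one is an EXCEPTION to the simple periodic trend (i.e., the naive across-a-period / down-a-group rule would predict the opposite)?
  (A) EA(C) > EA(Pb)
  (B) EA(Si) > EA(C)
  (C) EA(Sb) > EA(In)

(B)

The general trend: electron affinity increases across a period and decreases down a group.
(A) C (period 2, group 14) vs Pb (period 6, group 14): the stated order agrees with the simple trend.
(B) Si (period 3, group 14) vs C (period 2, group 14): the stated order contradicts the simple trend.
(C) Sb (period 5, group 15) vs In (period 5, group 13): the stated order agrees with the simple trend.
The exception is (B): Si's larger, more diffuse 3p orbitals accept an added electron slightly more readily than C's compact 2p.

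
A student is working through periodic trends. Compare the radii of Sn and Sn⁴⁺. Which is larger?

Forming Sn⁴⁺ removes 4 electrons from Sn. Fewer electrons for the same nuclear charge means less shielding and a higher Z_eff on the remaining electrons.
A cation is smaller than its parent atom: Sn⁴⁺ < Sn.

Sn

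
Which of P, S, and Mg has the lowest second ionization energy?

After 1 electron has been removed, what remains? P⁺ still has 4 valence electrons; S⁺ still has 5 valence electrons; Mg⁺ still has 1 valence electron.
All are still removing valence electrons, so compare the +1 ions as you would atoms: IE_2 generally rises across a period (higher Z_eff) and falls down a group (larger shell), subject to the usual subshell exceptions.
Valence configurations: P⁺ [Ne]3s²3p², S⁺ [Ne]3s²3p³, Mg⁺ [Ne]3s¹.
Tabulated IE_2 (kJ/mol): P 1907, S 2252, Mg 1451.
So the second ionization energies run Mg < P < S.

Mg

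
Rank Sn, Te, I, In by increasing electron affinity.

In < Sn < Te < I

In is in period 5, group 13; Sn is in period 5, group 14; Te is in period 5, group 16; I is in period 5, group 17.
EA tends to increase across a period and decrease down a group, though the pattern is less regular than for IE or radius.
All lie in period 5, so electron affinity increases left to right.
So from lowest to highest: In < Sn < Te < I.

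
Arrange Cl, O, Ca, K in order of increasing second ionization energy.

Consider each +1 ion: Cl⁺ still has 6 valence electrons; O⁺ still has 5 valence electrons; Ca⁺ still has 1 valence electron; K⁺ is the bare [Ar] core.
Usually core removal costs more than valence removal, but here the competition is close: a tightly held n=2 valence electron can cost more to remove than an n=3 core electron, so the actual values have to decide it.
Valence configurations: Cl⁺ [Ne]3s²3p⁴, O⁺ [He]2s²2p³, Ca⁺ [Ar]4s¹.
Tabulated IE_2 (kJ/mol): Cl 2298, O 3388, Ca 1145, K 3052.
So the second ionization energies run Ca < Cl < K < O.

Ca, Cl, K, O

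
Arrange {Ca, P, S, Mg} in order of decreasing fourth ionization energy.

Mg, Ca, P, S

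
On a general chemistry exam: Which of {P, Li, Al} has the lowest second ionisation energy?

Al

After 1 electron has been removed, what remains? P⁺ still has 4 valence electrons; Li⁺ is the bare [He] core; Al⁺ still has 2 valence electrons.
Breaking into a closed-shell core is much more expensive than removing a leftover valence electron — Li has the largest IE_2 here.
Valence configurations: P⁺ [Ne]3s²3p², Al⁺ [Ne]3s².
Tabulated IE_2 (kJ/mol): P 1907, Li 7298, Al 1817.
Overall IE_2 order: Al < P < Li.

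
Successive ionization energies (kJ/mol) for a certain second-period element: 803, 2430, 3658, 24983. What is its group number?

Look for the largest jump between consecutive ionization energies: IE4/IE3 ≈ 6.8, far larger than any earlier ratio.
That jump marks the point where a core electron is being removed. So the atom has 3 valence electrons.
A main-group element with 3 valence electrons is in group 13.

Group 13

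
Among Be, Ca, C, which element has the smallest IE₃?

IE_3 is the cost of taking one more electron from the +2 cation: Be²⁺ is the bare [He] core; Ca²⁺ is the bare [Ar] core; C²⁺ still has 2 valence electrons.
Pulling an electron out of a noble-gas core costs far more than removing a remaining valence electron, so Ca and Be sit at the high end of IE_3.
Tabulated IE_3 (kJ/mol): Be 14849, Ca 4912, C 4620.
Putting it together, IE_3: C < Ca < Be.

C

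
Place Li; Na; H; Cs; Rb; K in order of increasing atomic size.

H < Li < Na < K < Rb < Cs

Across a period the added protons contract the valence shell; down a group each new principal shell makes the atom larger.
All are in group 1, so atomic radius increases down the group.
So from smallest to largest: H < Li < Na < K < Rb < Cs.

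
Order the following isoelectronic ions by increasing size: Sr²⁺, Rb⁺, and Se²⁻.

Sr²⁺ < Rb⁺ < Se²⁻

All of these have 36 electrons, so size is governed by nuclear charge alone: the more protons, the stronger the pull on the same electron cloud, and the smaller the ion.
Nuclear charges: Sr²⁺ (Z=38), Rb⁺ (Z=37), Se²⁻ (Z=34).
Smallest to largest: Sr²⁺ < Rb⁺ < Se²⁻.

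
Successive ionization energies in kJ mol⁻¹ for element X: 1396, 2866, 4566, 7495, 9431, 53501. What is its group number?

Group 15

Look for the largest jump between consecutive ionization energies: IE6/IE5 ≈ 5.7, far larger than any earlier ratio.
That jump marks the point where a core electron is being removed. So the atom has 5 valence electrons.
A main-group element with 5 valence electrons is in group 15.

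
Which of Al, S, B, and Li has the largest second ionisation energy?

Li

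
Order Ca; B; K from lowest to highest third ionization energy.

The third ionization energy removes an electron from the +2 ion. For each element: Ca²⁺ is the bare [Ar] core; B²⁺ still has 1 valence electron; K²⁺ is already 1 electron into the core.
Pulling an electron out of a noble-gas core costs far more than removing a remaining valence electron, so K and Ca sit at the high end of IE_3.
Approximate IE_3 values (kJ/mol): Ca 4912, B 3660, K 4420.
So the third ionization energies run B < K < Ca.

B < K < Ca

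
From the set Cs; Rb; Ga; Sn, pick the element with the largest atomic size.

Cs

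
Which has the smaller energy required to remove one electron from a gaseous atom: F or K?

First ionization energy rises across a period (greater Z_eff holds electrons more tightly) and falls down a group (valence electrons are farther from the nucleus).
Here both period and group differ, so the two effects have to be weighed against each other.
F > K: relative to K, both the across-period and down-group shifts push F's first ionization energy up.
For reference (kJ/mol): F 1681, K 419.
So K has the smaller energy required to remove one electron from a gaseous atom (K < F).

K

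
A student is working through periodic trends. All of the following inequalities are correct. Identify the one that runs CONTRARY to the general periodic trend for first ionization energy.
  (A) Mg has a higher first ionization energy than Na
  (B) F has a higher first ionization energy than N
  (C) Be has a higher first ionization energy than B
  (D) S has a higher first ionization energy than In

(C)

The general trend: first ionization energy increases across a period and decreases down a group.
(A) Mg (period 3, group 2) vs Na (period 3, group 1): the stated order agrees with the simple trend.
(B) F (period 2, group 17) vs N (period 2, group 15): the stated order agrees with the simple trend.
(C) Be (period 2, group 2) vs B (period 2, group 13): the stated order contradicts the simple trend.
(D) S (period 3, group 16) vs In (period 5, group 13): the stated order agrees with the simple trend.
The exception is (C): removing B's lone 2p electron is easier than breaking Be's filled 2s².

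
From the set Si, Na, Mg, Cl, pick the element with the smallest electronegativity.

Na is in period 3, group 1; Mg is in period 3, group 2; Si is in period 3, group 14; Cl is in period 3, group 17.
Atoms toward the upper right of the periodic table pull bonding electrons most strongly.
All lie in period 3, so electronegativity increases left to right.
The smallest electronegativity among these belongs to Na.

Na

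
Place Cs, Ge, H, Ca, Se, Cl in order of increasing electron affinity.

H is in period 1, group 1; Cl is in period 3, group 17; Ca is in period 4, group 2; Ge is in period 4, group 14; Se is in period 4, group 16; Cs is in period 6, group 1.
Adding an electron releases more energy for atoms nearer the top right (short of the noble gases).
Here both period and group differ, so the two effects have to be weighed against each other.
Cs > Ca: this pair runs against the simple trend — see the exception note.
H > Cs: H sits above Cs in group 1, so the down-group effect alone puts H higher.
Ge > H: period and group pull opposite ways; the across-period shift dominates (119 vs 73 kJ/mol).
Se > Ge: Se lies to the right of Ge in period 4, so the across-period effect alone puts Se higher.
Cl > Se: both effects reinforce here, so Cl is clearly the higher of the two.
Note the exception: Cs has a higher electron affinity than Ca, contrary to the simple trend — adding an electron to Ca (ns²) has to open a new, higher-energy np subshell, which is unfavourable.
For reference (kJ/mol): H 73, Cl 349, Ca 2, Ge 119, Se 195, Cs 46.
So from lowest to highest: Ca < Cs < H < Ge < Se < Cl.

Ca, Cs, H, Ge, Se, Cl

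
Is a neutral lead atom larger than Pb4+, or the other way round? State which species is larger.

Forming Pb4+ removes 4 electrons from Pb. Fewer electrons for the same nuclear charge means less shielding and a higher Z_eff on the remaining electrons.
A cation is smaller than its parent atom: Pb4+ < Pb.

Pb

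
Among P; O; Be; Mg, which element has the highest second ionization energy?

The second ionization energy removes an electron from the +1 ion. For each element: P⁺ still has 4 valence electrons; O⁺ still has 5 valence electrons; Be⁺ still has 1 valence electron; Mg⁺ still has 1 valence electron.
All are still removing valence electrons, so compare the +1 ions as you would atoms: IE_2 generally rises across a period (higher Z_eff) and falls down a group (larger shell), subject to the usual subshell exceptions.
Valence configurations: P⁺ [Ne]3s²3p², O⁺ [He]2s²2p³, Be⁺ [He]2s¹, Mg⁺ [Ne]3s¹.
Tabulated IE_2 (kJ/mol): P 1907, O 3388, Be 1757, Mg 1451.
Putting it together, IE_2: Mg < Be < P < O.

O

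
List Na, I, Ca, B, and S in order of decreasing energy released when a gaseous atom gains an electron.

I > S > Na > B > Ca

B is in period 2, group 13; Na is in period 3, group 1; S is in period 3, group 16; Ca is in period 4, group 2; I is in period 5, group 17.
Adding an electron releases more energy for atoms nearer the top right (short of the noble gases).
These span different periods and groups, so the two trends combine.
B > Ca: both effects reinforce here, so B is clearly the higher of the two.
Na > B: this pair runs against the simple trend — see the exception note.
S > Na: S lies to the right of Na in period 3, so the across-period effect alone puts S higher.
I > S: period and group pull opposite ways; the across-period shift dominates (295 vs 200 kJ/mol).
Note the exception: Na has a higher electron affinity than B, contrary to the simple trend — B's ns²np¹ configuration gives only a small electron affinity — the sparsely filled np subshell binds an added electron weakly.
For reference (kJ/mol): B 27, Na 53, S 200, Ca 2, I 295.
So from highest to lowest: I > S > Na > B > Ca.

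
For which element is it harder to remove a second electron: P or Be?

IE_2 is the cost of taking one more electron from the +1 cation: P⁺ still has 4 valence electrons; Be⁺ still has 1 valence electron.
All are still removing valence electrons, so compare the +1 ions as you would atoms: IE_2 generally rises across a period (higher Z_eff) and falls down a group (larger shell), subject to the usual subshell exceptions.
Valence configurations: P⁺ [Ne]3s²3p², Be⁺ [He]2s¹.
The numbers (kJ/mol): P 1907, Be 1757.
Overall IE_2 order: Be < P.

P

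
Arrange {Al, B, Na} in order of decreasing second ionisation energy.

Na > B > Al

The second ionization energy removes an electron from the +1 ion. For each element: Al⁺ still has 2 valence electrons; B⁺ still has 2 valence electrons; Na⁺ is the bare [Ne] core.
Core electrons are held far more tightly than valence electrons, so Na tops the IE_2 order.
Valence configurations: Al⁺ [Ne]3s², B⁺ [He]2s².
Approximate IE_2 values (kJ/mol): Al 1817, B 2427, Na 4562.
Hence IE_2: Al < B < Na.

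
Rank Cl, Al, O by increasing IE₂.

After 1 electron has been removed, what remains? Cl⁺ still has 6 valence electrons; Al⁺ still has 2 valence electrons; O⁺ still has 5 valence electrons.
All are still removing valence electrons, so compare the +1 ions as you would atoms: IE_2 generally rises across a period (higher Z_eff) and falls down a group (larger shell), subject to the usual subshell exceptions.
Valence configurations: Cl⁺ [Ne]3s²3p⁴, Al⁺ [Ne]3s², O⁺ [He]2s²2p³.
The numbers (kJ/mol): Cl 2298, Al 1817, O 3388.
Hence IE_2: Al < Cl < O.

Al, Cl, O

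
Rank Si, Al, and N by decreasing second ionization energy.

N, Al, Si

The second ionization energy removes an electron from the +1 ion. For each element: Si⁺ still has 3 valence electrons; Al⁺ still has 2 valence electrons; N⁺ still has 4 valence electrons.
All are still removing valence electrons, so compare the +1 ions as you would atoms: IE_2 generally rises across a period (higher Z_eff) and falls down a group (larger shell), subject to the usual subshell exceptions.
Valence configurations: Si⁺ [Ne]3s²3p¹, Al⁺ [Ne]3s², N⁺ [He]2s²2p².
Si⁺ loses a lone 3p electron whereas Al⁺ must break into a filled 3s² pair, so IE_2(Al) > IE_2(Si) even though Si has the higher nuclear charge.
Tabulated IE_2 (kJ/mol): Si 1577, Al 1817, N 2856.
So the second ionization energies run Si < Al < N.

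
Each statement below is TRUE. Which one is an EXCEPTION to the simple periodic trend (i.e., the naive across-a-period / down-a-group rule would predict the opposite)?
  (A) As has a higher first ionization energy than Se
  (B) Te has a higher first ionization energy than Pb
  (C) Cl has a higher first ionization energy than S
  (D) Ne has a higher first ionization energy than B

The general trend: first ionization energy increases across a period and decreases down a group.
(A) As (period 4, group 15) vs Se (period 4, group 16): the stated order contradicts the simple trend.
(B) Te (period 5, group 16) vs Pb (period 6, group 14): the stated order agrees with the simple trend.
(C) Cl (period 3, group 17) vs S (period 3, group 16): the stated order agrees with the simple trend.
(D) Ne (period 2, group 18) vs B (period 2, group 13): the stated order agrees with the simple trend.
The exception is (A): Se (4p⁴) ionizes more easily than half-filled As (4p³).

(A)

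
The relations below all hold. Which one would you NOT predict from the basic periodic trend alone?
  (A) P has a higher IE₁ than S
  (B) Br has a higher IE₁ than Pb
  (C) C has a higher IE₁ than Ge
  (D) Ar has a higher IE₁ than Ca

(A)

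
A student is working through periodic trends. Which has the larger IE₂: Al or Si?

Al

The second ionization energy removes an electron from the +1 ion. For each element: Al⁺ still has 2 valence electrons; Si⁺ still has 3 valence electrons.
All are still removing valence electrons, so compare the +1 ions as you would atoms: IE_2 generally rises across a period (higher Z_eff) and falls down a group (larger shell), subject to the usual subshell exceptions.
Valence configurations: Al⁺ [Ne]3s², Si⁺ [Ne]3s²3p¹.
Si⁺ loses a lone 3p electron whereas Al⁺ must break into a filled 3s² pair, so IE_2(Al) > IE_2(Si) even though Si has the higher nuclear charge.
The numbers (kJ/mol): Al 1817, Si 1577.
Putting it together, IE_2: Si < Al.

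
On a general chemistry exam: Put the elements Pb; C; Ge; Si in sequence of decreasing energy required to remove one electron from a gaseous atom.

C, Si, Ge, Pb

Across a period the outer electron is held more tightly (higher IE₁); down a group it sits in a higher shell, more shielded, and comes off more easily.
All are in group 14, so first ionization energy increases up the group.
So from highest to lowest: C > Si > Ge > Pb.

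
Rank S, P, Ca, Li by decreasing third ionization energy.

Consider each +2 ion: S²⁺ still has 4 valence electrons; P²⁺ still has 3 valence electrons; Ca²⁺ is the bare [Ar] core; Li²⁺ is already 1 electron into the core.
Core electrons are held far more tightly than valence electrons, so Ca and Li top the IE_3 order.
Valence configurations: S²⁺ [Ne]3s²3p², P²⁺ [Ne]3s²3p¹.
Approximate IE_3 values (kJ/mol): S 3357, P 2914, Ca 4912, Li 11815.
So the third ionization energies run P < S < Ca < Li.

Li > Ca > S > P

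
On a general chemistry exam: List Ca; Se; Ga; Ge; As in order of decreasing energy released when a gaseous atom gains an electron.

Se > Ge > As > Ga > Ca

EA tends to increase across a period and decrease down a group, though the pattern is less regular than for IE or radius.
All lie in period 4; the across-period trend (electron affinity increases left to right) applies, with the exception below.
Note the exception: Ge has a higher electron affinity than As, contrary to the simple trend — adding an electron to As's half-filled 4p³ is unfavourable, so Ge (4p²) has the more exothermic EA.
Tabulated electron affinity (kJ/mol): Ca 2, Ga 29, Ge 119, As 78, Se 195.
So from highest to lowest: Se > Ge > As > Ga > Ca.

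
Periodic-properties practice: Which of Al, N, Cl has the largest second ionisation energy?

N

Consider each +1 ion: Al⁺ still has 2 valence electrons; N⁺ still has 4 valence electrons; Cl⁺ still has 6 valence electrons.
All are still removing valence electrons, so compare the +1 ions as you would atoms: IE_2 generally rises across a period (higher Z_eff) and falls down a group (larger shell), subject to the usual subshell exceptions.
Valence configurations: Al⁺ [Ne]3s², N⁺ [He]2s²2p², Cl⁺ [Ne]3s²3p⁴.
Tabulated IE_2 (kJ/mol): Al 1817, N 2856, Cl 2298.
Overall IE_2 order: Al < Cl < N.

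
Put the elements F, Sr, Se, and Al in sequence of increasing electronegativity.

Sr < Al < Se < F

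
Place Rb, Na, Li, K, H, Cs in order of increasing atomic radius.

H is in period 1, group 1; Li is in period 2, group 1; Na is in period 3, group 1; K is in period 4, group 1; Rb is in period 5, group 1; Cs is in period 6, group 1.
Moving right in a period, electrons are added to the same shell under a stronger nuclear pull, so atoms get smaller; moving down, a new shell is opened and atoms get larger.
All are in group 1, so atomic radius increases down the group.
So from smallest to largest: H < Li < Na < K < Rb < Cs.

H < Li < Na < K < Rb < Cs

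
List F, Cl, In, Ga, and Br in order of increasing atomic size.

F is in period 2, group 17; Cl is in period 3, group 17; Ga is in period 4, group 13; Br is in period 4, group 17; In is in period 5, group 13.
Across a period the added protons contract the valence shell; down a group each new principal shell makes the atom larger.
Here both period and group differ, so the two effects have to be weighed against each other.
Cl > F: they share group 17; the group trend gives Cl the larger value.
Br > Cl: Br sits below Cl in group 17, so the down-group effect alone puts Br larger.
Ga > Br: both are in period 4; the period trend gives Ga the larger value.
In > Ga: In sits below Ga in group 13, so the down-group effect alone puts In larger.
Tabulated atomic radius (pm): F 64, Cl 99, Ga 124, Br 114, In 142.
So from smallest to largest: F < Cl < Br < Ga < In.

F, Cl, Br, Ga, In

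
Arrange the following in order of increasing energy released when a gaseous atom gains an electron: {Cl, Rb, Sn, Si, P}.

Rb < P < Sn < Si < Cl

Electron affinity generally becomes more exothermic across a period toward the halogens and less exothermic down a group.
Here both period and group differ, so the two effects have to be weighed against each other.
P > Rb: both effects reinforce here, so P is clearly the higher of the two.
Sn > P: this pair runs against the simple trend — see the exception note.
Si > Sn: they share group 14; the group trend gives Si the larger value.
Cl > Si: both are in period 3; the period trend gives Cl the larger value.
Note the exception: Sn has a higher electron affinity than P, contrary to the simple trend — adding an electron to P's half-filled np³ subshell costs electron-pairing energy.
Note the exception: Si has a higher electron affinity than P, contrary to the simple trend — adding an electron to P's half-filled 3p³ is unfavourable, so Si (3p²) has the more exothermic EA.
Approximate values (kJ/mol): Si 134, P 72, Cl 349, Rb 47, Sn 107.
So from lowest to highest: Rb < P < Sn < Si < Cl.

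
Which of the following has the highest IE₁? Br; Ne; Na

Ne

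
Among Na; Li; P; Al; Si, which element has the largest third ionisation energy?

Li

IE_3 is the cost of taking one more electron from the +2 cation: Na²⁺ is already 1 electron into the core; Li²⁺ is already 1 electron into the core; P²⁺ still has 3 valence electrons; Al²⁺ still has 1 valence electron; Si²⁺ still has 2 valence electrons.
Core electrons are held far more tightly than valence electrons, so Na and Li top the IE_3 order.
Valence configurations: P²⁺ [Ne]3s²3p¹, Al²⁺ [Ne]3s¹, Si²⁺ [Ne]3s².
P²⁺ loses a lone 3p electron whereas Si²⁺ must break into a filled 3s² pair, so IE_3(Si) > IE_3(P) even though P has the higher nuclear charge.
Approximate IE_3 values (kJ/mol): Na 6910, Li 11815, P 2914, Al 2745, Si 3232.
Hence IE_3: Al < P < Si < Na < Li.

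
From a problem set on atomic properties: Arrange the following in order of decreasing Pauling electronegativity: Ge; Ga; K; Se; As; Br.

Br > Se > As > Ge > Ga > K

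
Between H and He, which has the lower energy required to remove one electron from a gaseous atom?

H

IE₁ increases left→right with effective nuclear charge and decreases top→bottom as the valence shell moves farther out.
All lie in period 1, so first ionization energy increases left to right.
So H has the lower energy required to remove one electron from a gaseous atom (H < He).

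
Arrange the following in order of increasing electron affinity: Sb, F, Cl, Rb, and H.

Atoms with high Z_eff and room in the valence shell (especially the halogens) have the most exothermic electron affinities.
Neither a single period nor a single group — weigh both effects.
H > Rb: H sits above Rb in group 1, so the down-group effect alone puts H higher.
Sb > H: period and group pull opposite ways; the across-period shift dominates (103 vs 73 kJ/mol).
F > Sb: relative to Sb, both the across-period and down-group shifts push F's electron affinity up.
Cl > F: this pair runs against the simple trend — see the exception note.
Note the exception: Cl has a higher electron affinity than F, contrary to the simple trend — F's small 2p subshell makes the incoming electron feel strong e⁻–e⁻ repulsion, so Cl actually releases more energy on gaining an electron.
Approximate values (kJ/mol): H 73, F 328, Cl 349, Rb 47, Sb 103.
So from lowest to highest: Rb < H < Sb < F < Cl.

Rb < H < Sb < F < Cl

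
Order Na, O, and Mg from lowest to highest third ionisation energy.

O < Na < Mg

After 2 electrons have been removed, what remains? Na²⁺ is already 1 electron into the core; O²⁺ still has 4 valence electrons; Mg²⁺ is the bare [Ne] core.
Breaking into a closed-shell core is much more expensive than removing a leftover valence electron — Na and Mg have the largest IE_3 here.
Approximate IE_3 values (kJ/mol): Na 6910, O 5300, Mg 7733.
Hence IE_3: O < Na < Mg.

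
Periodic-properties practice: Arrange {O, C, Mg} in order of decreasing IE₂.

O, C, Mg

After 1 electron has been removed, what remains? O⁺ still has 5 valence electrons; C⁺ still has 3 valence electrons; Mg⁺ still has 1 valence electron.
All are still removing valence electrons, so compare the +1 ions as you would atoms: IE_2 generally rises across a period (higher Z_eff) and falls down a group (larger shell), subject to the usual subshell exceptions.
Valence configurations: O⁺ [He]2s²2p³, C⁺ [He]2s²2p¹, Mg⁺ [Ne]3s¹.
Approximate IE_2 values (kJ/mol): O 3388, C 2353, Mg 1451.
Hence IE_2: Mg < C < O.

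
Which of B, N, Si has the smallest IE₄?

Consider each +3 ion: B³⁺ is the bare [He] core; N³⁺ still has 2 valence electrons; Si³⁺ still has 1 valence electron.
Core electrons are held far more tightly than valence electrons, so B tops the IE_4 order.
Valence configurations: N³⁺ [He]2s², Si³⁺ [Ne]3s¹.
The numbers (kJ/mol): B 25026, N 7475, Si 4356.
Putting it together, IE_4: Si < N < B.

Si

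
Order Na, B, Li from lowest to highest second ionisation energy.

B < Na < Li

The second ionization energy removes an electron from the +1 ion. For each element: Na⁺ is the bare [Ne] core; B⁺ still has 2 valence electrons; Li⁺ is the bare [He] core.
Pulling an electron out of a noble-gas core costs far more than removing a remaining valence electron, so Na and Li sit at the high end of IE_2.
The numbers (kJ/mol): Na 4562, B 2427, Li 7298.
So the second ionization energies run B < Na < Li.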